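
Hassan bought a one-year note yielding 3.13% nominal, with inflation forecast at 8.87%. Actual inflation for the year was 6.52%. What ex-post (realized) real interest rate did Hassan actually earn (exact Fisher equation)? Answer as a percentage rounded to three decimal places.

-3.183%

Ex-post: (1 + 0.0313)/(1 + 0.0652) − 1 = -3.182501%
So the realized real rate is -3.183%.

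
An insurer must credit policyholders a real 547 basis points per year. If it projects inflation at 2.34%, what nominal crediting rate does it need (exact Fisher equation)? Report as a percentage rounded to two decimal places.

(1 + i) = (1 + r)(1 + π) = 1.05470 × 1.02340 = 1.07937998
i = 1.07937998 − 1, so the required nominal rate is 7.94%.

7.94%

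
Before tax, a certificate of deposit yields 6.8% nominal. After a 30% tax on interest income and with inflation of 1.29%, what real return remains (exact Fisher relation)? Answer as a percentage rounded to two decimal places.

3.43%

After-tax nominal return = 6.8% × (1 − 0.3) = 4.7600%.
1 + r = 1.04760 / 1.01290 = 1.034258
After-tax real rate = 1.034258 − 1 → 3.43%.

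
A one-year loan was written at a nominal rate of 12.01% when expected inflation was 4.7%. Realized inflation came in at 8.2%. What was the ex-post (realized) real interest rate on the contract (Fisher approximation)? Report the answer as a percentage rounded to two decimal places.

3.81%

Ex-post: 12.01% − 8.2% = 3.810%
So the realized real rate is 3.81%.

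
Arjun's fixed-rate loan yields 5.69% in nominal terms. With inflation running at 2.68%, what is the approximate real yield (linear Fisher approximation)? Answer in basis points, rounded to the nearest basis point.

301 basis points

r ≈ i − π = 5.69% − 2.68% = 301 basis points.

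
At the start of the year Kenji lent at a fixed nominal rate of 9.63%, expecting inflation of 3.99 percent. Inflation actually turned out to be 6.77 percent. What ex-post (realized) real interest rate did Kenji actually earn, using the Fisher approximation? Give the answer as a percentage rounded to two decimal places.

2.86%

Ex-post: 9.63% − 6.77% = 2.860%
So the realized real rate is 2.86%.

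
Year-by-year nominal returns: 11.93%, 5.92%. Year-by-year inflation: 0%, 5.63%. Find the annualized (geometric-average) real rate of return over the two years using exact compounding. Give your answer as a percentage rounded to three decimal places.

5.942%

Nominal growth factor = 1.1193 × 1.0592 = 1.18556256
Price-level growth factor = 1.0000 × 1.0563 = 1.05630000
Real growth factor = 1.18556256 / 1.05630000 = 1.12237296
Annualized real rate = 1.12237296^(1/2) − 1 = 5.9421% → 5.942%.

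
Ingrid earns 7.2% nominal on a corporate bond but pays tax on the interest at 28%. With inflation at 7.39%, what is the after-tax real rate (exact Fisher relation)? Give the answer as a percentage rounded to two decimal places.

-2.05%

After-tax nominal return = 7.2% × (1 − 0.28) = 5.1840%.
1 + r = 1.05184 / 1.07390 = 0.979458
After-tax real rate = 0.979458 − 1 → -2.05%.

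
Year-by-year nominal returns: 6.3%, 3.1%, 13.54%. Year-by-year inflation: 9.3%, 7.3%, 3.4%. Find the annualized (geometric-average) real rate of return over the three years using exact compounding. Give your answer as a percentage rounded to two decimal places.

0.86%

Nominal growth factor = 1.0630 × 1.0310 × 1.1354 = 1.24434504
Price-level growth factor = 1.0930 × 1.0730 × 1.0340 = 1.21266383
Real growth factor = 1.24434504 / 1.21266383 = 1.02612530
Annualized real rate = 1.02612530^(1/3) − 1 = 0.8634% → 0.86%.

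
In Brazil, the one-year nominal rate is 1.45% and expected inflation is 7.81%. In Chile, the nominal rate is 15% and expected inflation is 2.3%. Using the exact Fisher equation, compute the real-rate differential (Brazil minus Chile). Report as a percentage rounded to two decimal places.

Brazil: (1 + 0.0145)/(1 + 0.0781) − 1 = -5.8993%
Chile: (1 + 0.1500)/(1 + 0.0230) − 1 = 12.4145%
Differential = -5.8993% − 12.4145% = -18.3137% → -18.31%.

-18.31%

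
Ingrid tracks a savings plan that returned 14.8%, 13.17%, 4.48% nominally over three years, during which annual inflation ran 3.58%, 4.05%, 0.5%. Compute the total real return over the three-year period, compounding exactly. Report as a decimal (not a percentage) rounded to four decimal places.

Compound the nominal returns: 1.1480 × 1.1317 × 1.0448 = 1.357395.
Compound inflation: 1.0358 × 1.0405 × 1.0050 = 1.083139.
Deflate: 1.357395 / 1.083139 = 1.253206.
Total real return = 1.253206 − 1 → 0.2532.

0.2532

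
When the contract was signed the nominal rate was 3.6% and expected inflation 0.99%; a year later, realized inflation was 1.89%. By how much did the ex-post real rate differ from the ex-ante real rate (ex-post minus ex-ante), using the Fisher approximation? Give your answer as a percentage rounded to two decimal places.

-0.90%

Ex-ante: 3.6% − 0.99% = 2.610%
Ex-post: 3.6% − 1.89% = 1.710%
Difference (ex-post − ex-ante) = -0.9000% → -0.90%.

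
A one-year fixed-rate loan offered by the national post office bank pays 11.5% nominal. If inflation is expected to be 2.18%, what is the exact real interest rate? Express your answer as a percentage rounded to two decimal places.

1 + r = 1.11500 / 1.02180 = 1.091212
r = 1.091212 − 1 = 9.1212%, i.e. 9.12%.

9.12%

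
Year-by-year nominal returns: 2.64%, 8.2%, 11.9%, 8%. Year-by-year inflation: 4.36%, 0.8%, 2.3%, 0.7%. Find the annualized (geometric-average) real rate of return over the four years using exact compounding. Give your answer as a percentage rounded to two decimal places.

5.49%

Compound the nominal returns: 1.0264 × 1.0820 × 1.1190 × 1.0800 = 1.34213977.
Compound inflation: 1.0436 × 1.0080 × 1.0230 × 1.0070 = 1.08367663.
Deflate: 1.34213977 / 1.08367663 = 1.23850578.
Annualized real rate = 1.23850578^(1/4) − 1 = 5.4932% → 5.49%.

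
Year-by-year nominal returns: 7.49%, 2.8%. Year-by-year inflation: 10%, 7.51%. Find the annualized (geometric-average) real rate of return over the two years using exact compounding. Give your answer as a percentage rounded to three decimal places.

-3.337%

Compound the nominal returns: 1.0749 × 1.0280 = 1.10499720.
Compound inflation: 1.1000 × 1.0751 = 1.18261000.
Deflate: 1.10499720 / 1.18261000 = 0.93437160.
Annualized real rate = 0.93437160^(1/2) − 1 = -3.3371% → -3.337%.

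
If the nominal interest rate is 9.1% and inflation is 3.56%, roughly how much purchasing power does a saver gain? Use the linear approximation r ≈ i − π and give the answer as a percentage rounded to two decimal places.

5.54%

r ≈ i − π = 9.1% − 3.56% = 5.54%.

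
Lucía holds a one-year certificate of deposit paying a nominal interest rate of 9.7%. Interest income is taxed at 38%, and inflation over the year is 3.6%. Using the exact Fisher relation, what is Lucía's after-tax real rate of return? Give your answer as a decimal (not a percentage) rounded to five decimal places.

0.02330

After-tax nominal return = 9.7% × (1 − 0.38) = 6.0140%.
1 + r = 1.06014 / 1.03600 = 1.023301
After-tax real rate = 1.023301 − 1 → 0.02330.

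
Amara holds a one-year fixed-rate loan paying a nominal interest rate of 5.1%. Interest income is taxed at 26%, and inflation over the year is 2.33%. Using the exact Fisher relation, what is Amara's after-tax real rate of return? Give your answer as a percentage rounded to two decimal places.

1.41%

After-tax nominal return = 5.1% × (1 − 0.26) = 3.7740%.
1 + r = 1.03774 / 1.02330 = 1.014111
After-tax real rate = 1.014111 − 1 → 1.41%.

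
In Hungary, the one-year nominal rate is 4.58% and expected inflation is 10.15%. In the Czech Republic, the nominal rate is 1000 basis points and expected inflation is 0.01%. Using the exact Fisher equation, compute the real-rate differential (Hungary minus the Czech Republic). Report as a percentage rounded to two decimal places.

Hungary: (1 + 0.0458)/(1 + 0.1015) − 1 = -5.0567%
The Czech Republic: (1 + 0.1000)/(1 + 0.0001) − 1 = 9.9890%
Differential = -5.0567% − 9.9890% = -15.0457% → -15.05%.

-15.05%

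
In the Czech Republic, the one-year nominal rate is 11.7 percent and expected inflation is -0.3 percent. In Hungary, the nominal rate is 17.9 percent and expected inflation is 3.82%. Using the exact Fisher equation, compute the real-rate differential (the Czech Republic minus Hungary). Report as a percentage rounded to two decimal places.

-1.53%

The Czech Republic: (1 + 0.1170)/(1 − 0.0030) − 1 = 12.0361%
Hungary: (1 + 0.1790)/(1 + 0.0382) − 1 = 13.5619%
Differential = 12.0361% − 13.5619% = -1.5258% → -1.53%.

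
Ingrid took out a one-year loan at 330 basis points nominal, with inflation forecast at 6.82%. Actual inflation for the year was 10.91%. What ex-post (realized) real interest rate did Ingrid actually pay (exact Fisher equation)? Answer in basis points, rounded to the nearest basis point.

-686 basis points

Ex-post: (1 + 0.0330)/(1 + 0.1091) − 1 = -6.8614%
So the realized real rate is -686 basis points.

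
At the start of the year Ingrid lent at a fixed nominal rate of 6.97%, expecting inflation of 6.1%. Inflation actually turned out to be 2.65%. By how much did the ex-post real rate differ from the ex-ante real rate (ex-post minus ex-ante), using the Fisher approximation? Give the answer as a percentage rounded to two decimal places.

3.45%

Ex-ante: 6.97% − 6.1% = 0.870%
Ex-post: 6.97% − 2.65% = 4.320%
Difference (ex-post − ex-ante) = 3.4500% → 3.45%.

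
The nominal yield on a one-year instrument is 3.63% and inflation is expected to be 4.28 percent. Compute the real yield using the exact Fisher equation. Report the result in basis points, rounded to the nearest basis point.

1 + r = 1.03630 / 1.04280 = 0.993767
r = 0.993767 − 1 = -0.6233%, i.e. -62 basis points.

-62 basis points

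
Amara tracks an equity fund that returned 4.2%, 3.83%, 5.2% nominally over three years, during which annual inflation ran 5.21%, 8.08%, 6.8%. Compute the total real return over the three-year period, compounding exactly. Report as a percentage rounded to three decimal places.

Compound the nominal returns: 1.0420 × 1.0383 × 1.0520 = 1.138168.
Compound inflation: 1.0521 × 1.0808 × 1.0680 = 1.214433.
Deflate: 1.138168 / 1.214433 = 0.937201.
Total real return = 0.937201 − 1 → -6.280%.

-6.280%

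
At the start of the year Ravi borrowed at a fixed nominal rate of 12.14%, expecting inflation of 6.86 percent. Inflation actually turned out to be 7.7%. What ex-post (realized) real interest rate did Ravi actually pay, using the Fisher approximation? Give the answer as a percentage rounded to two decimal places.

4.44%

Ex-post: 12.14% − 7.7% = 4.440%
So the realized real rate is 4.44%.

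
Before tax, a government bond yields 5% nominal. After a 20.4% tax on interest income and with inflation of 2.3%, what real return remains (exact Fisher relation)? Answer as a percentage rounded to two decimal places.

1.64%

After-tax nominal return = 5% × (1 − 0.204) = 3.9800%.
1 + r = 1.03980 / 1.02300 = 1.016422
After-tax real rate = 1.016422 − 1 → 1.64%.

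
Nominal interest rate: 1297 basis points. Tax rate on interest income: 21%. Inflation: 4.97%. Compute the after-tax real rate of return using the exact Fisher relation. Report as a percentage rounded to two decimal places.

5.03%

After-tax nominal return = 12.97% × (1 − 0.21) = 10.2463%.
1 + r = 1.102463 / 1.04970 = 1.050265
After-tax real rate = 1.050265 − 1 → 5.03%.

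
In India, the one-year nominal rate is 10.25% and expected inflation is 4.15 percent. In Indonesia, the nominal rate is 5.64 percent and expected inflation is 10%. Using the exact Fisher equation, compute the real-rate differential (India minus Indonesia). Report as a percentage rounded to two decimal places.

9.82%

India: (1 + 0.1025)/(1 + 0.0415) − 1 = 5.8569%
Indonesia: (1 + 0.0564)/(1 + 0.1000) − 1 = -3.9636%
Differential = 5.8569% − (-3.9636%) = 9.8206% → 9.82%.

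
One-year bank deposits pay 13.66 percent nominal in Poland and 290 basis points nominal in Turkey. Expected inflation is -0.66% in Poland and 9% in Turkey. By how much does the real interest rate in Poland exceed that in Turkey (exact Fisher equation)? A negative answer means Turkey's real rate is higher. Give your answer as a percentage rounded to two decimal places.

20.01%

Poland: (1 + 0.1366)/(1 − 0.0066) − 1 = 14.4151%
Turkey: (1 + 0.0290)/(1 + 0.0900) − 1 = -5.5963%
Differential = 14.4151% − (-5.5963%) = 20.0115% → 20.01%.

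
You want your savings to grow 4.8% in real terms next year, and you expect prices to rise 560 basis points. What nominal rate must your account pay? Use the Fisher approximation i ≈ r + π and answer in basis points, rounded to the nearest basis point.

1040 basis points

i ≈ r + π = 4.8% + 5.6% = 1040 basis points.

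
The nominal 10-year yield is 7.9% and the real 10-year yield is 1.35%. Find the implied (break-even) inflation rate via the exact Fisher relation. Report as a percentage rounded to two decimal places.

6.46%

(1 + π) = (1 + i)/(1 + r) = 1.07900 / 1.01350 = 1.064628
Break-even inflation = 1.064628 − 1 → 6.46%.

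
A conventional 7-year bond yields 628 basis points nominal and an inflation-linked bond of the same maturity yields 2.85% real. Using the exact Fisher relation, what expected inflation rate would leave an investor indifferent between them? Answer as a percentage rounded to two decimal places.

3.33%

(1 + π) = (1 + i)/(1 + r) = 1.06280 / 1.02850 = 1.0333495
Break-even inflation = 1.0333495 − 1 → 3.33%.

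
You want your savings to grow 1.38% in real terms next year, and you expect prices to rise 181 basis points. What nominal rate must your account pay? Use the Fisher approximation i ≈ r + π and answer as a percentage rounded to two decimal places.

3.19%

i ≈ r + π = 1.38% + 1.81% = 3.19%.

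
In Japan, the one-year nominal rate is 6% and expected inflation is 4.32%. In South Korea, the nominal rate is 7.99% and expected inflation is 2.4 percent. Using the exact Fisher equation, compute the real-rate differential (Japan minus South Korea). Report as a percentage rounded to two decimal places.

Japan: (1 + 0.0600)/(1 + 0.0432) − 1 = 1.6104%
South Korea: (1 + 0.0799)/(1 + 0.0240) − 1 = 5.4590%
Differential = 1.6104% − 5.4590% = -3.8486% → -3.85%.

-3.85%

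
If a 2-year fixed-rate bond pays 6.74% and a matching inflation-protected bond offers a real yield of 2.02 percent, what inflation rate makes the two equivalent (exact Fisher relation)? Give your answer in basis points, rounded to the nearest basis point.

(1 + π) = (1 + i)/(1 + r) = 1.06740 / 1.02020 = 1.046265
Break-even inflation = 1.046265 − 1 → 463 basis points.

463 basis points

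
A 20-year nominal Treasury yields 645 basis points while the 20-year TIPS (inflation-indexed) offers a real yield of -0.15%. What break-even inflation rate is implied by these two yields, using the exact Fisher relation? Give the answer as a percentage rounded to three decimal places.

6.610%

(1 + π) = (1 + i)/(1 + r) = 1.06450 / 0.99850 = 1.066099
Break-even inflation = 1.066099 − 1 → 6.610%.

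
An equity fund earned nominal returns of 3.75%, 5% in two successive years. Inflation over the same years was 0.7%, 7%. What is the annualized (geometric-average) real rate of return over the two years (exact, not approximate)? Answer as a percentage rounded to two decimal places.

Compound the nominal returns: 1.0375 × 1.0500 = 1.08937500.
Compound inflation: 1.0070 × 1.0700 = 1.07749000.
Deflate: 1.08937500 / 1.07749000 = 1.01103026.
Annualized real rate = 1.01103026^(1/2) − 1 = 0.5500% → 0.55%.

0.55%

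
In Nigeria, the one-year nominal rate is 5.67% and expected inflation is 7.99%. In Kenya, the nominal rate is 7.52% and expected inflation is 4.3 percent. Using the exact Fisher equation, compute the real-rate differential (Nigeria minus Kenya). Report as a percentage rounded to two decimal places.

-5.24%

Nigeria: (1 + 0.0567)/(1 + 0.0799) − 1 = -2.1483%
Kenya: (1 + 0.0752)/(1 + 0.0430) − 1 = 3.0872%
Differential = -2.1483% − 3.0872% = -5.2356% → -5.24%.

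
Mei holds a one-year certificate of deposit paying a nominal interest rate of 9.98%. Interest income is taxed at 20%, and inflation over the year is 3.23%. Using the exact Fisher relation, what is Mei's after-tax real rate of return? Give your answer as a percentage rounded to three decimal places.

4.605%

After-tax nominal return = 9.98% × (1 − 0.2) = 7.9840%.
1 + r = 1.07984 / 1.03230 = 1.046053
After-tax real rate = 1.046053 − 1 → 4.605%.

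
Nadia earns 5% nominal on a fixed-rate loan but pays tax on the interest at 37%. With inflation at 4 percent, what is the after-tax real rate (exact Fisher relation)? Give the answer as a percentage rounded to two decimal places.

After-tax nominal return = 5% × (1 − 0.37) = 3.1500%.
1 + r = 1.03150 / 1.04000 = 0.991827
After-tax real rate = 0.991827 − 1 → -0.82%.

-0.82%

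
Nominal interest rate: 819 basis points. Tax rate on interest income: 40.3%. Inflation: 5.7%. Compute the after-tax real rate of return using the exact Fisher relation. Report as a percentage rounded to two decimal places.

After-tax nominal return = 8.19% × (1 − 0.403) = 4.88943%.
1 + r = 1.0488943 / 1.05700 = 0.992331
After-tax real rate = 0.992331 − 1 → -0.77%.

-0.77%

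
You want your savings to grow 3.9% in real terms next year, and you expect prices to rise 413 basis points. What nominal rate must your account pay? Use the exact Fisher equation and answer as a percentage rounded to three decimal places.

(1 + i) = (1 + r)(1 + π) = 1.03900 × 1.04130 = 1.0819107
i = 1.0819107 − 1, so the required nominal rate is 8.191%.

8.191%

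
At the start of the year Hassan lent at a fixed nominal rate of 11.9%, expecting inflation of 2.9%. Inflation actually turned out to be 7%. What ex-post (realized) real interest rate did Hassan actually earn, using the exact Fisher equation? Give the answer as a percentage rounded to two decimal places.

4.58%

Ex-post: (1 + 0.1190)/(1 + 0.0700) − 1 = 4.5794%
So the realized real rate is 4.58%.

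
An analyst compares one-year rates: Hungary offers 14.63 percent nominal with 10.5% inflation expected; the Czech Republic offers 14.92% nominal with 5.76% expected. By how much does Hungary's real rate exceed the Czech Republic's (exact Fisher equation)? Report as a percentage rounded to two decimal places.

Hungary: (1 + 0.1463)/(1 + 0.1050) − 1 = 3.7376%
The Czech Republic: (1 + 0.1492)/(1 + 0.0576) − 1 = 8.6611%
Differential = 3.7376% − 8.6611% = -4.9236% → -4.92%.

-4.92%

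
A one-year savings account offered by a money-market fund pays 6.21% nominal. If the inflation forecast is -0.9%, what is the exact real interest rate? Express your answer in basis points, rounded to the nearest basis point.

By the Fisher equation, 1 + r = (1 + i)/(1 + π).
1 + r = 1.06210 / 0.99100 = 1.071746
r = 1.071746 − 1 = 7.1746%, i.e. 717 basis points.

717 basis points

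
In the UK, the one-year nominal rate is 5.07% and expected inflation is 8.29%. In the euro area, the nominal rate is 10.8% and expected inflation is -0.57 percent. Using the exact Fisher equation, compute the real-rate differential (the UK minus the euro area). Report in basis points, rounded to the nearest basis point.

The UK: (1 + 0.0507)/(1 + 0.0829) − 1 = -2.9735%
The euro area: (1 + 0.1080)/(1 − 0.0057) − 1 = 11.4352%
Differential = -2.9735% − 11.4352% = -14.4087% → -1441 basis points.

-1441 basis points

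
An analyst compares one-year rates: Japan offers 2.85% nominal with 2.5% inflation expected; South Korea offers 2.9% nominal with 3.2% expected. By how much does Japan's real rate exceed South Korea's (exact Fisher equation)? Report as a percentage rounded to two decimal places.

Japan: (1 + 0.0285)/(1 + 0.0250) − 1 = 0.3415%
South Korea: (1 + 0.0290)/(1 + 0.0320) − 1 = -0.2907%
Differential = 0.3415% − (-0.2907%) = 0.6322% → 0.63%.

0.63%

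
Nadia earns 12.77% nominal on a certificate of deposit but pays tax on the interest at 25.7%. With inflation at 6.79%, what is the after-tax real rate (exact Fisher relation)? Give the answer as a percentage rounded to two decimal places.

2.53%

After-tax nominal return = 12.77% × (1 − 0.257) = 9.48811%.
1 + r = 1.0948811 / 1.06790 = 1.025266
After-tax real rate = 1.025266 − 1 → 2.53%.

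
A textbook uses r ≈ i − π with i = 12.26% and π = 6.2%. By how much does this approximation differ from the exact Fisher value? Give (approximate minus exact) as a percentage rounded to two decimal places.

0.35%

Approximate: r ≈ 12.260% − 6.200% = 6.0600%
Exact: (1 + 0.1226)/(1 + 0.0620) − 1 = 5.7062%
Error = 6.0600% − 5.7062% = 0.3538% → 0.35%.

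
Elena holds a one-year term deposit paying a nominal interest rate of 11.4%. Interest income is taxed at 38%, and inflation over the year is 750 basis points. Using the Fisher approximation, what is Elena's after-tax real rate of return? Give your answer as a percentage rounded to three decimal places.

After-tax nominal return = 11.4% × (1 − 0.38) = 7.0680%.
r ≈ 7.0680% − 7.5% → -0.432%.

-0.432%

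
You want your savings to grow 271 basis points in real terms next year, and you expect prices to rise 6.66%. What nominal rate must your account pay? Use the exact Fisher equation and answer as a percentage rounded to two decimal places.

(1 + i) = (1 + r)(1 + π) = 1.02710 × 1.06660 = 1.09550486
i = 1.09550486 − 1, so the required nominal rate is 9.55%.

9.55%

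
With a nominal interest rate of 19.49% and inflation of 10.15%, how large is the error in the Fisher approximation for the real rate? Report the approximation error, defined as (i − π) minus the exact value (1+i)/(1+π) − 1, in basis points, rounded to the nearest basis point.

86 basis points

Approximate: r ≈ 19.490% − 10.150% = 9.3400%
Exact: (1 + 0.1949)/(1 + 0.1015) − 1 = 8.4793%
Error = 9.3400% − 8.4793% = 0.8607% → 86 basis points.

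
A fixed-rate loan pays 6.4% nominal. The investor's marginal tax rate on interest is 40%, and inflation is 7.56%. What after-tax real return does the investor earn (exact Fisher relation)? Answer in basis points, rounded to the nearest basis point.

-346 basis points

After-tax nominal return = 6.4% × (1 − 0.4) = 3.8400%.
1 + r = 1.03840 / 1.07560 = 0.965415
After-tax real rate = 0.965415 − 1 → -346 basis points.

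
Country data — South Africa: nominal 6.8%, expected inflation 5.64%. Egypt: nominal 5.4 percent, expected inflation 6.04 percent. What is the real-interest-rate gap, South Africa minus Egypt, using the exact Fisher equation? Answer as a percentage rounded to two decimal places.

South Africa: (1 + 0.0680)/(1 + 0.0564) − 1 = 1.0981%
Egypt: (1 + 0.0540)/(1 + 0.0604) − 1 = -0.6035%
Differential = 1.0981% − (-0.6035%) = 1.7016% → 1.70%.

1.70%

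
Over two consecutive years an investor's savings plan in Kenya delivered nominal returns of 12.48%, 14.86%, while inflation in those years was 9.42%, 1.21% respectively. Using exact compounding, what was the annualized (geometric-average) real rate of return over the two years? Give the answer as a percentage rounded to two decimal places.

8.01%

Nominal growth factor = 1.1248 × 1.1486 = 1.29194528
Price-level growth factor = 1.0942 × 1.0121 = 1.10743982
Real growth factor = 1.29194528 / 1.10743982 = 1.16660541
Annualized real rate = 1.16660541^(1/2) − 1 = 8.0095% → 8.01%.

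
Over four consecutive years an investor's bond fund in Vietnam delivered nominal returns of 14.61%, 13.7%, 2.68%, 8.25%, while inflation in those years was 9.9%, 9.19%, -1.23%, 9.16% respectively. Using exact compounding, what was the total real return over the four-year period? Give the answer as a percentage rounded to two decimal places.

11.95%

Nominal growth factor = 1.1461 × 1.1370 × 1.0268 × 1.0825 = 1.448427
Price-level growth factor = 1.0990 × 1.0919 × 0.9877 × 1.0916 = 1.293806
Real growth factor = 1.448427 / 1.293806 = 1.119509
Total real return = 1.119509 − 1 → 11.95%.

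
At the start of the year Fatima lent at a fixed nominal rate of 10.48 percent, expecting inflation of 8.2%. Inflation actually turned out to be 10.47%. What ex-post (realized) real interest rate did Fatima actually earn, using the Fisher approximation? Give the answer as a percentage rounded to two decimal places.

Ex-post: 10.48% − 10.47% = 0.010%
So the realized real rate is 0.01%.

0.01%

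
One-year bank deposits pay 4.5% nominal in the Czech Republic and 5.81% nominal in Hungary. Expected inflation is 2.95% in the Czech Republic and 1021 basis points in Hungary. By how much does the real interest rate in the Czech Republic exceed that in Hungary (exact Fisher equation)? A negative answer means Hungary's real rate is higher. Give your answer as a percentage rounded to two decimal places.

5.50%

The Czech Republic: (1 + 0.0450)/(1 + 0.0295) − 1 = 1.5056%
Hungary: (1 + 0.0581)/(1 + 0.1021) − 1 = -3.9924%
Differential = 1.5056% − (-3.9924%) = 5.4980% → 5.50%.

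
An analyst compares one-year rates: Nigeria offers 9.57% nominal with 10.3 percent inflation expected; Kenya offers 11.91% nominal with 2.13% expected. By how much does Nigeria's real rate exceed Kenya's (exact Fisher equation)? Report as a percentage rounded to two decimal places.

Nigeria: (1 + 0.0957)/(1 + 0.1030) − 1 = -0.6618%
Kenya: (1 + 0.1191)/(1 + 0.0213) − 1 = 9.5760%
Differential = -0.6618% − 9.5760% = -10.2379% → -10.24%.

-10.24%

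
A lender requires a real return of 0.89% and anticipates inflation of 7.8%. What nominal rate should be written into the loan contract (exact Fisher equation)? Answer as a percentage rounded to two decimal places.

8.76%

(1 + i) = (1 + r)(1 + π) = 1.00890 × 1.07800 = 1.0875942
i = 1.0875942 − 1, so the required nominal rate is 8.76%.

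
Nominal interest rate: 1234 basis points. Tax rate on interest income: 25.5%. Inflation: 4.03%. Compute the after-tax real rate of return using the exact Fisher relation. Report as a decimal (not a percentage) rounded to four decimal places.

0.0496

After-tax nominal return = 12.34% × (1 − 0.255) = 9.1933%.
1 + r = 1.091933 / 1.04030 = 1.049633
After-tax real rate = 1.049633 − 1 → 0.0496.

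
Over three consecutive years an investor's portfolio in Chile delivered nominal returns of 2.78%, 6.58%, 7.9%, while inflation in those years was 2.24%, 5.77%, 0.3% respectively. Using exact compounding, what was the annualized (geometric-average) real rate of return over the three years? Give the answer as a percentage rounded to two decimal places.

2.91%

Nominal growth factor = 1.0278 × 1.0658 × 1.0790 = 1.18196815
Price-level growth factor = 1.0224 × 1.0577 × 1.0030 = 1.08463666
Real growth factor = 1.18196815 / 1.08463666 = 1.08973650
Annualized real rate = 1.08973650^(1/3) − 1 = 2.9060% → 2.91%.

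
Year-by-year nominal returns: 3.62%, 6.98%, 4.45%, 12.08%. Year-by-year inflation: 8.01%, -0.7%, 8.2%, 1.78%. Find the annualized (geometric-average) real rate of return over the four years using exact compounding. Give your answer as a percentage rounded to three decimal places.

Compound the nominal returns: 1.0362 × 1.0698 × 1.0445 × 1.1208 = 1.29772523.
Compound inflation: 1.0801 × 0.9930 × 1.0820 × 1.0178 = 1.18114420.
Deflate: 1.29772523 / 1.18114420 = 1.09870178.
Annualized real rate = 1.09870178^(1/4) − 1 = 2.3811% → 2.381%.

2.381%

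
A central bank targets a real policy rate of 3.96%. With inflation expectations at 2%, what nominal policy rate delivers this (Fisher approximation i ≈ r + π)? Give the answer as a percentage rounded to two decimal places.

i ≈ r + π = 3.96% + 2% = 5.96%.

5.96%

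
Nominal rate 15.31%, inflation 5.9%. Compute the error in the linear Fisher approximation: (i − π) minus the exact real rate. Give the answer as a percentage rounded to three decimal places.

Approximate: r ≈ 15.310% − 5.900% = 9.4100%
Exact: (1 + 0.1531)/(1 + 0.0590) − 1 = 8.8857%
Error = 9.4100% − 8.8857% = 0.5243% → 0.524%.

0.524%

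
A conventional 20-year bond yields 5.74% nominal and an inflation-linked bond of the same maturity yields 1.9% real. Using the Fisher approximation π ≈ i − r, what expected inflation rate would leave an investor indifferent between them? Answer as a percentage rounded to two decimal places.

3.84%

π ≈ i − r = 5.74% − 1.9% → 3.84%.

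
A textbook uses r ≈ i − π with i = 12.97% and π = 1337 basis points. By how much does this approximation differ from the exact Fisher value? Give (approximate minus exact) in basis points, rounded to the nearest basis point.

Approximate: r ≈ 12.970% − 13.370% = -0.4000%
Exact: (1 + 0.1297)/(1 + 0.1337) − 1 = -0.3528%
Error = -0.4000% − (-0.3528%) = -0.0472% → -5 basis points.

-5 basis points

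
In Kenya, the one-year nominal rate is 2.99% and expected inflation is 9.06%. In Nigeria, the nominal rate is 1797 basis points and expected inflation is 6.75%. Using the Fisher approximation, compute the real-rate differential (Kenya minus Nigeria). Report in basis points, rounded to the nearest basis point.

-1729 basis points

Kenya: 2.99% − 9.06% = -6.070%
Nigeria: 17.97% − 6.75% = 11.220%
Differential = -17.290% → -1729 basis points.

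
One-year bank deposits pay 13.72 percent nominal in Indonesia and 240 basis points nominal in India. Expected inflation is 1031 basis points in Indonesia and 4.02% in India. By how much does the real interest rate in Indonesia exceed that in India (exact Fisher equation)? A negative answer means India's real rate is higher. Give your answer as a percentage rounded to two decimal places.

Indonesia: (1 + 0.1372)/(1 + 0.1031) − 1 = 3.0913%
India: (1 + 0.0240)/(1 + 0.0402) − 1 = -1.5574%
Differential = 3.0913% − (-1.5574%) = 4.6487% → 4.65%.

4.65%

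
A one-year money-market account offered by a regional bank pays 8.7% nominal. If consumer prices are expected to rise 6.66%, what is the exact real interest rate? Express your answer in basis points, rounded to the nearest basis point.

191 basis points

1 + r = 1.08700 / 1.06660 = 1.019126
r = 1.019126 − 1 = 1.9126%, i.e. 191 basis points.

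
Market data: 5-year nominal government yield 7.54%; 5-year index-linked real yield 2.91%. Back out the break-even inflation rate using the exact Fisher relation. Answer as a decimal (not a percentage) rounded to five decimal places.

0.04499

(1 + π) = (1 + i)/(1 + r) = 1.07540 / 1.02910 = 1.044991
Break-even inflation = 1.044991 − 1 → 0.04499.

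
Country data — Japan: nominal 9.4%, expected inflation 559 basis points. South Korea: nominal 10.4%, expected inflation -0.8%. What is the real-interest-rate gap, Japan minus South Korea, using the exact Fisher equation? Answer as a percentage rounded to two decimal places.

Japan: (1 + 0.0940)/(1 + 0.0559) − 1 = 3.6083%
South Korea: (1 + 0.1040)/(1 − 0.0080) − 1 = 11.2903%
Differential = 3.6083% − 11.2903% = -7.6820% → -7.68%.

-7.68%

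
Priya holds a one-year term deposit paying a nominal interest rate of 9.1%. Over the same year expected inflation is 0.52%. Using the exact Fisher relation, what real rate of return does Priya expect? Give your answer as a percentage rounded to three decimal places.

By the Fisher relation, 1 + r = (1 + i)/(1 + π).
1 + r = 1.09100 / 1.00520 = 1.085356
r = 1.085356 − 1 = 8.5356%, i.e. 8.536%.

8.536%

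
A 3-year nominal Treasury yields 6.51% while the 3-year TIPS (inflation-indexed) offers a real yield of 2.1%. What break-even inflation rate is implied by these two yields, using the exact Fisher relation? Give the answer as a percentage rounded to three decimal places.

4.319%

(1 + π) = (1 + i)/(1 + r) = 1.06510 / 1.02100 = 1.043193
Break-even inflation = 1.043193 − 1 → 4.319%.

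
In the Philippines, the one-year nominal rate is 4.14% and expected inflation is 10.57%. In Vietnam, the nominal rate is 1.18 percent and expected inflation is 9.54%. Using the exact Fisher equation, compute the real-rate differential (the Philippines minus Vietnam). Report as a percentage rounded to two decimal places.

The Philippines: (1 + 0.0414)/(1 + 0.1057) − 1 = -5.8153%
Vietnam: (1 + 0.0118)/(1 + 0.0954) − 1 = -7.6319%
Differential = -5.8153% − (-7.6319%) = 1.8166% → 1.82%.

1.82%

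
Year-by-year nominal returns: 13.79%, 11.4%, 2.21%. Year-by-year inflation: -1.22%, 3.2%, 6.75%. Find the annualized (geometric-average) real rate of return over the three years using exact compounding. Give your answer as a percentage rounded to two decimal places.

Nominal growth factor = 1.1379 × 1.1140 × 1.0221 = 1.29563502
Price-level growth factor = 0.9878 × 1.0320 × 1.0675 = 1.08821975
Real growth factor = 1.29563502 / 1.08821975 = 1.19060054
Annualized real rate = 1.19060054^(1/3) − 1 = 5.9877% → 5.99%.

5.99%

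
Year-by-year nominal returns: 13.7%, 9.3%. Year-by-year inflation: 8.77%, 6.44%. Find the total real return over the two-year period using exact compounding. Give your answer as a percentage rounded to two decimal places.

7.34%

Compound the nominal returns: 1.1370 × 1.0930 = 1.242741.
Compound inflation: 1.0877 × 1.0644 = 1.157748.
Deflate: 1.242741 / 1.157748 = 1.073412.
Total real return = 1.073412 − 1 → 7.34%.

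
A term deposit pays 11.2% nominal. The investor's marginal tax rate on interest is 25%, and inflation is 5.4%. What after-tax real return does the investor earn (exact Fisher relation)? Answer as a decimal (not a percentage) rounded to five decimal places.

After-tax nominal return = 11.2% × (1 − 0.25) = 8.4000%.
1 + r = 1.08400 / 1.05400 = 1.028463
After-tax real rate = 1.028463 − 1 → 0.02846.

0.02846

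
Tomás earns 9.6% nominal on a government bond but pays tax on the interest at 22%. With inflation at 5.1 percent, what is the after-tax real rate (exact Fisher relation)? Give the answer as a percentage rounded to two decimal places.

2.27%

After-tax nominal return = 9.6% × (1 − 0.22) = 7.4880%.
1 + r = 1.07488 / 1.05100 = 1.022721
After-tax real rate = 1.022721 − 1 → 2.27%.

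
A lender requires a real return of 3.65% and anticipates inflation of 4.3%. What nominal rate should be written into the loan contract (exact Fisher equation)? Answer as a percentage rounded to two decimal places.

(1 + i) = (1 + r)(1 + π) = 1.03650 × 1.04300 = 1.0810695
i = 1.0810695 − 1, so the required nominal rate is 8.11%.

8.11%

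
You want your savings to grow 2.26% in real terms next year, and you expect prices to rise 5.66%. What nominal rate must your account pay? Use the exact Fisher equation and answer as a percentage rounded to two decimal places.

8.05%

(1 + i) = (1 + r)(1 + π) = 1.02260 × 1.05660 = 1.08047916
i = 1.08047916 − 1, so the required nominal rate is 8.05%.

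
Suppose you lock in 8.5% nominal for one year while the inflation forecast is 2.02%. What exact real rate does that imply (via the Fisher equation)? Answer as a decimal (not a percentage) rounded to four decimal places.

0.0635

By the Fisher equation, 1 + r = (1 + i)/(1 + π).
1 + r = 1.08500 / 1.02020 = 1.063517
r = 1.063517 − 1 = 6.3517%, i.e. 0.0635.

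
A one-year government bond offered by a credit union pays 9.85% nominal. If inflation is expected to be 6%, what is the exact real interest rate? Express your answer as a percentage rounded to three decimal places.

By the Fisher identity, 1 + r = (1 + i)/(1 + π).
1 + r = 1.09850 / 1.06000 = 1.036321
r = 1.036321 − 1 = 3.6321%, i.e. 3.632%.

3.632%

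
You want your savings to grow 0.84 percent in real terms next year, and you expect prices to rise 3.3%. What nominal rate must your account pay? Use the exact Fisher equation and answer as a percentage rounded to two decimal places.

(1 + i) = (1 + r)(1 + π) = 1.00840 × 1.03300 = 1.0416772
i = 1.0416772 − 1, so the required nominal rate is 4.17%.

4.17%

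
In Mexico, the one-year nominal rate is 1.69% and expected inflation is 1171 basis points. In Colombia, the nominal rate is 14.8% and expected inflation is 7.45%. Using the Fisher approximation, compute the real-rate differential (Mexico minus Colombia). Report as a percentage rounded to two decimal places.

Mexico: 1.69% − 11.71% = -10.020%
Colombia: 14.8% − 7.45% = 7.350%
Differential = -17.370% → -17.37%.

-17.37%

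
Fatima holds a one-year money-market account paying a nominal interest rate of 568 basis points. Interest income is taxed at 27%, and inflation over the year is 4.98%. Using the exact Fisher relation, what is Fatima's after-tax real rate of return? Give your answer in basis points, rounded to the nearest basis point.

-79 basis points

After-tax nominal return = 5.68% × (1 − 0.27) = 4.1464%.
1 + r = 1.041464 / 1.04980 = 0.992059
After-tax real rate = 0.992059 − 1 → -79 basis points.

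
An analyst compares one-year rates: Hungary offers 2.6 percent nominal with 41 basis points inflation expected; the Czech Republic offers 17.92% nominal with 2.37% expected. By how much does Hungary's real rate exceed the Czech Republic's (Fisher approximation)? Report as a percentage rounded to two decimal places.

-13.36%

Hungary: 2.6% − 0.41% = 2.190%
The Czech Republic: 17.92% − 2.37% = 15.550%
Differential = -13.360% → -13.36%.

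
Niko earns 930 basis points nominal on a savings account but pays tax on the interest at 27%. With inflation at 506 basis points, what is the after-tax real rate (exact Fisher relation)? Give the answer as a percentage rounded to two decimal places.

1.65%

After-tax nominal return = 9.3% × (1 − 0.27) = 6.7890%.
1 + r = 1.06789 / 1.05060 = 1.016457
After-tax real rate = 1.016457 − 1 → 1.65%.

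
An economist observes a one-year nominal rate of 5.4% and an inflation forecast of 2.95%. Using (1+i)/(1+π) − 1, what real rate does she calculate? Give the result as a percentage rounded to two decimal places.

2.38%

By the Fisher identity, 1 + r = (1 + i)/(1 + π).
1 + r = 1.05400 / 1.02950 = 1.023798
r = 1.023798 − 1 = 2.3798%, i.e. 2.38%.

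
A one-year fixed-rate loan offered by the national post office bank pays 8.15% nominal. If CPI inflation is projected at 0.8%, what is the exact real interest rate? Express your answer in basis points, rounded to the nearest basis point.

729 basis points

By the Fisher relation, 1 + r = (1 + i)/(1 + π).
1 + r = 1.08150 / 1.00800 = 1.072917
r = 1.072917 − 1 = 7.2917%, i.e. 729 basis points.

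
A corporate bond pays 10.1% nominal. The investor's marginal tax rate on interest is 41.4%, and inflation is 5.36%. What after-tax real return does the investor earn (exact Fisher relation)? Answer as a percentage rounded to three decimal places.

0.530%

After-tax nominal return = 10.1% × (1 − 0.414) = 5.9186%.
1 + r = 1.059186 / 1.05360 = 1.005302
After-tax real rate = 1.005302 − 1 → 0.530%.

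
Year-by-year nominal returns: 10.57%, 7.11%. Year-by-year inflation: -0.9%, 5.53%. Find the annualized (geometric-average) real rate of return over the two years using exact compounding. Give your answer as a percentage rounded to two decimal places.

6.42%

Compound the nominal returns: 1.1057 × 1.0711 = 1.18431527.
Compound inflation: 0.9910 × 1.0553 = 1.04580230.
Deflate: 1.18431527 / 1.04580230 = 1.13244661.
Annualized real rate = 1.13244661^(1/2) − 1 = 6.4165% → 6.42%.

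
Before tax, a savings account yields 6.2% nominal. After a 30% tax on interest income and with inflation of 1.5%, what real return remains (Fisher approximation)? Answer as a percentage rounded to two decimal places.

After-tax nominal return = 6.2% × (1 − 0.3) = 4.3400%.
r ≈ 4.3400% − 1.5% → 2.84%.

2.84%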